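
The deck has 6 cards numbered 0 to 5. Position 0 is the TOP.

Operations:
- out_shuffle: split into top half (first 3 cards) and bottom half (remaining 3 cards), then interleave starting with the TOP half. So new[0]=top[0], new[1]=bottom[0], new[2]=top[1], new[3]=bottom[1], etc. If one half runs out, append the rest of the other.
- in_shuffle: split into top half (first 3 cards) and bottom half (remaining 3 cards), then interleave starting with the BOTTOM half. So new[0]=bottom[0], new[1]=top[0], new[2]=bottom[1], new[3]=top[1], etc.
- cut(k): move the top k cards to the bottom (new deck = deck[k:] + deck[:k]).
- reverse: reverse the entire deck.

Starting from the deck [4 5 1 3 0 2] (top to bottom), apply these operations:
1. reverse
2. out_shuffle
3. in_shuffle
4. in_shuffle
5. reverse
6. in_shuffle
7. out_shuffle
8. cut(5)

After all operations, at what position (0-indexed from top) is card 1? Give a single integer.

Answer: 4

Derivation:
After op 1 (reverse): [2 0 3 1 5 4]
After op 2 (out_shuffle): [2 1 0 5 3 4]
After op 3 (in_shuffle): [5 2 3 1 4 0]
After op 4 (in_shuffle): [1 5 4 2 0 3]
After op 5 (reverse): [3 0 2 4 5 1]
After op 6 (in_shuffle): [4 3 5 0 1 2]
After op 7 (out_shuffle): [4 0 3 1 5 2]
After op 8 (cut(5)): [2 4 0 3 1 5]
Card 1 is at position 4.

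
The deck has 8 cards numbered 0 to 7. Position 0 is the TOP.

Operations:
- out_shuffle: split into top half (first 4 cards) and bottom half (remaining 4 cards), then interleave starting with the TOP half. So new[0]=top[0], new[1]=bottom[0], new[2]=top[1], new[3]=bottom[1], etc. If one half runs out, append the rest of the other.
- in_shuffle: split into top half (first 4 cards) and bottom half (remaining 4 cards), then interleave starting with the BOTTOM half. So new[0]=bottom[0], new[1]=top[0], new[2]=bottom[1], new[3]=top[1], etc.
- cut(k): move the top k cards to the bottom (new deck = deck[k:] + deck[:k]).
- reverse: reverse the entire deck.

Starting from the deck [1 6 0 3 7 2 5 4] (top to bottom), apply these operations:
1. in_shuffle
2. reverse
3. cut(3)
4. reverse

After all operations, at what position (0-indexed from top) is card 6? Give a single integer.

After op 1 (in_shuffle): [7 1 2 6 5 0 4 3]
After op 2 (reverse): [3 4 0 5 6 2 1 7]
After op 3 (cut(3)): [5 6 2 1 7 3 4 0]
After op 4 (reverse): [0 4 3 7 1 2 6 5]
Card 6 is at position 6.

Answer: 6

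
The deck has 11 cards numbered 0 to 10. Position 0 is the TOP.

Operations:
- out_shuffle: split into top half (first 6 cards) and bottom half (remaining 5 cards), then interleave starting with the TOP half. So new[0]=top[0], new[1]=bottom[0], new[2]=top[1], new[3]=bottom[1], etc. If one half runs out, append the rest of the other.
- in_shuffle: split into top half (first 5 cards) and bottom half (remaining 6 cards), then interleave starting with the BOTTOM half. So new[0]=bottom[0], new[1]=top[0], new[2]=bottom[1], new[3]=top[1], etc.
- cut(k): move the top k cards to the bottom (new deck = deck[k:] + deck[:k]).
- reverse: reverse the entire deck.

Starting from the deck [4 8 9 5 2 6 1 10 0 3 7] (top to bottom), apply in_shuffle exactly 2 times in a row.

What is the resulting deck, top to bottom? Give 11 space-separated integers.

Answer: 9 6 0 4 5 1 3 8 2 10 7

Derivation:
After op 1 (in_shuffle): [6 4 1 8 10 9 0 5 3 2 7]
After op 2 (in_shuffle): [9 6 0 4 5 1 3 8 2 10 7]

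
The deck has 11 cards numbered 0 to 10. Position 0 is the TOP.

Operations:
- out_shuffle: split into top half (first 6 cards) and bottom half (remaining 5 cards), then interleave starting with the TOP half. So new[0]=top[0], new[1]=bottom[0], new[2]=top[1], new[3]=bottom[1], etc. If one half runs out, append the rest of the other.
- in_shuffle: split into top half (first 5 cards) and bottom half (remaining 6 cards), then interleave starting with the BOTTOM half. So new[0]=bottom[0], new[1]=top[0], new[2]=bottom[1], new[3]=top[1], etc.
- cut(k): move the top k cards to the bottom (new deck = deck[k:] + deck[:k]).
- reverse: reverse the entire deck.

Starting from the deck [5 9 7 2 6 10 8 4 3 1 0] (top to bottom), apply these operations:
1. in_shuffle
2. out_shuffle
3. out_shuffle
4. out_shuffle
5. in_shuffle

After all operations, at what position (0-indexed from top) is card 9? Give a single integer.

After op 1 (in_shuffle): [10 5 8 9 4 7 3 2 1 6 0]
After op 2 (out_shuffle): [10 3 5 2 8 1 9 6 4 0 7]
After op 3 (out_shuffle): [10 9 3 6 5 4 2 0 8 7 1]
After op 4 (out_shuffle): [10 2 9 0 3 8 6 7 5 1 4]
After op 5 (in_shuffle): [8 10 6 2 7 9 5 0 1 3 4]
Card 9 is at position 5.

Answer: 5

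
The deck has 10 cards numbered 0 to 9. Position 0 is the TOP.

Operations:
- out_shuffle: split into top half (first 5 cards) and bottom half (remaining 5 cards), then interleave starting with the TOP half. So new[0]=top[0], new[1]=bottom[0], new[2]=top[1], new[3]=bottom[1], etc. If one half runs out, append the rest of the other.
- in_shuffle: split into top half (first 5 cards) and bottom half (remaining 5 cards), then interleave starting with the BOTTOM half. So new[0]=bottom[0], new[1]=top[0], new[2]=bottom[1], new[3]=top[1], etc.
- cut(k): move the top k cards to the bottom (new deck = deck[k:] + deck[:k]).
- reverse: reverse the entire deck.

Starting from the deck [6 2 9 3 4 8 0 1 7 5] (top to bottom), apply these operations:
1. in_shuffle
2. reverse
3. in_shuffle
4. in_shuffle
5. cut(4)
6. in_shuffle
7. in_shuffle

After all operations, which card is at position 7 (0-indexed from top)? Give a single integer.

After op 1 (in_shuffle): [8 6 0 2 1 9 7 3 5 4]
After op 2 (reverse): [4 5 3 7 9 1 2 0 6 8]
After op 3 (in_shuffle): [1 4 2 5 0 3 6 7 8 9]
After op 4 (in_shuffle): [3 1 6 4 7 2 8 5 9 0]
After op 5 (cut(4)): [7 2 8 5 9 0 3 1 6 4]
After op 6 (in_shuffle): [0 7 3 2 1 8 6 5 4 9]
After op 7 (in_shuffle): [8 0 6 7 5 3 4 2 9 1]
Position 7: card 2.

Answer: 2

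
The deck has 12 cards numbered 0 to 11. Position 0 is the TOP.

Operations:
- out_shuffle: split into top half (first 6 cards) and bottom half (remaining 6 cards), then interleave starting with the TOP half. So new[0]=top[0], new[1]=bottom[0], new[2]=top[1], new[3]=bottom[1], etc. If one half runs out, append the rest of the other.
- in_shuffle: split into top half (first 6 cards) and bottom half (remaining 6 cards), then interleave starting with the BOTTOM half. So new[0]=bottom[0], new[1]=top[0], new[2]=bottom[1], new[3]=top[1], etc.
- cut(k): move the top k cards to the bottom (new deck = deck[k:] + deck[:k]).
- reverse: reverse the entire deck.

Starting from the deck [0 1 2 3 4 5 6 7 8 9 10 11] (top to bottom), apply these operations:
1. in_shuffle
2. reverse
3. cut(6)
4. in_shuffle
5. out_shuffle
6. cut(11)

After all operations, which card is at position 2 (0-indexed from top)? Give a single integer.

Answer: 10

Derivation:
After op 1 (in_shuffle): [6 0 7 1 8 2 9 3 10 4 11 5]
After op 2 (reverse): [5 11 4 10 3 9 2 8 1 7 0 6]
After op 3 (cut(6)): [2 8 1 7 0 6 5 11 4 10 3 9]
After op 4 (in_shuffle): [5 2 11 8 4 1 10 7 3 0 9 6]
After op 5 (out_shuffle): [5 10 2 7 11 3 8 0 4 9 1 6]
After op 6 (cut(11)): [6 5 10 2 7 11 3 8 0 4 9 1]
Position 2: card 10.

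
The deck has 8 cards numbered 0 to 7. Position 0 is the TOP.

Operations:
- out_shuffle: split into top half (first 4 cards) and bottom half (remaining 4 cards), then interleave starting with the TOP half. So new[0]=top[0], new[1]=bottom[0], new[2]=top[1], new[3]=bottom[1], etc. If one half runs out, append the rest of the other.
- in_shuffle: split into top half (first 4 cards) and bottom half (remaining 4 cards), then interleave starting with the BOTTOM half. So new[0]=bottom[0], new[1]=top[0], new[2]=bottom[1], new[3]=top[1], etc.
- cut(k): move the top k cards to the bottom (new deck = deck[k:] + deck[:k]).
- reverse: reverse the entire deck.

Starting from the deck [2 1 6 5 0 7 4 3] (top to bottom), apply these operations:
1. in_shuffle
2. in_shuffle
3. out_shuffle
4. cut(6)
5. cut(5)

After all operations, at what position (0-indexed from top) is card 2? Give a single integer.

Answer: 3

Derivation:
After op 1 (in_shuffle): [0 2 7 1 4 6 3 5]
After op 2 (in_shuffle): [4 0 6 2 3 7 5 1]
After op 3 (out_shuffle): [4 3 0 7 6 5 2 1]
After op 4 (cut(6)): [2 1 4 3 0 7 6 5]
After op 5 (cut(5)): [7 6 5 2 1 4 3 0]
Card 2 is at position 3.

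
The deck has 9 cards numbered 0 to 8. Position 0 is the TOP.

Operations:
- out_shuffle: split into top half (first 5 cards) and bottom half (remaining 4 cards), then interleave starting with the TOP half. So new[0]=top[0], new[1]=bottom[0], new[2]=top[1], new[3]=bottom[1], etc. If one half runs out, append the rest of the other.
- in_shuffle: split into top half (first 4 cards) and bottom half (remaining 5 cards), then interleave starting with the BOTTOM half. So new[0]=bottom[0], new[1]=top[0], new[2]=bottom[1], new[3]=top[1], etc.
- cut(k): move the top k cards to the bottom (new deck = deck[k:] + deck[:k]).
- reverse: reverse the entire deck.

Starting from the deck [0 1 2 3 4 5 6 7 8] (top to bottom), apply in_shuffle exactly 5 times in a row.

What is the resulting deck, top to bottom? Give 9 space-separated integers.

Answer: 1 3 5 7 0 2 4 6 8

Derivation:
After op 1 (in_shuffle): [4 0 5 1 6 2 7 3 8]
After op 2 (in_shuffle): [6 4 2 0 7 5 3 1 8]
After op 3 (in_shuffle): [7 6 5 4 3 2 1 0 8]
After op 4 (in_shuffle): [3 7 2 6 1 5 0 4 8]
After op 5 (in_shuffle): [1 3 5 7 0 2 4 6 8]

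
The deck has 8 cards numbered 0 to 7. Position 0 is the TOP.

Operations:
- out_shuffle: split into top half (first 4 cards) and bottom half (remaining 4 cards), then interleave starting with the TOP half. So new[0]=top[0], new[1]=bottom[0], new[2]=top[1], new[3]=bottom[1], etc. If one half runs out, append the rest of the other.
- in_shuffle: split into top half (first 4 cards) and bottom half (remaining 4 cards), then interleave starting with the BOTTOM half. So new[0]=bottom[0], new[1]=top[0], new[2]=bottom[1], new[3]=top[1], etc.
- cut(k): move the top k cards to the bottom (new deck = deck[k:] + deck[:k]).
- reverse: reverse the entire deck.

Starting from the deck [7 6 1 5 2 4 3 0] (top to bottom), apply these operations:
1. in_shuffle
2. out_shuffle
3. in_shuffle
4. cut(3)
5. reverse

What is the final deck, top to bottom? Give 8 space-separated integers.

Answer: 0 2 4 1 5 7 6 3

Derivation:
After op 1 (in_shuffle): [2 7 4 6 3 1 0 5]
After op 2 (out_shuffle): [2 3 7 1 4 0 6 5]
After op 3 (in_shuffle): [4 2 0 3 6 7 5 1]
After op 4 (cut(3)): [3 6 7 5 1 4 2 0]
After op 5 (reverse): [0 2 4 1 5 7 6 3]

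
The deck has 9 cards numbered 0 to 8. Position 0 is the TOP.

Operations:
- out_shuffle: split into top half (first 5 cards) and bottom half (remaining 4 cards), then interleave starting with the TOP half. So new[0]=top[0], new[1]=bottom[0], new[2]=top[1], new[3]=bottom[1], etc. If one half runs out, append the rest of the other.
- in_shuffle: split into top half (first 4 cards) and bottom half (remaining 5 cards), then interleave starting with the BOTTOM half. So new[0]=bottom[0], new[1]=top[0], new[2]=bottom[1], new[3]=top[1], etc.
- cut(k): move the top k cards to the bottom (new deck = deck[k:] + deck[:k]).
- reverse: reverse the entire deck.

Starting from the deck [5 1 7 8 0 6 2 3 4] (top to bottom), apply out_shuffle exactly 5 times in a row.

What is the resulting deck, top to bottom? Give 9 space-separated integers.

After op 1 (out_shuffle): [5 6 1 2 7 3 8 4 0]
After op 2 (out_shuffle): [5 3 6 8 1 4 2 0 7]
After op 3 (out_shuffle): [5 4 3 2 6 0 8 7 1]
After op 4 (out_shuffle): [5 0 4 8 3 7 2 1 6]
After op 5 (out_shuffle): [5 7 0 2 4 1 8 6 3]

Answer: 5 7 0 2 4 1 8 6 3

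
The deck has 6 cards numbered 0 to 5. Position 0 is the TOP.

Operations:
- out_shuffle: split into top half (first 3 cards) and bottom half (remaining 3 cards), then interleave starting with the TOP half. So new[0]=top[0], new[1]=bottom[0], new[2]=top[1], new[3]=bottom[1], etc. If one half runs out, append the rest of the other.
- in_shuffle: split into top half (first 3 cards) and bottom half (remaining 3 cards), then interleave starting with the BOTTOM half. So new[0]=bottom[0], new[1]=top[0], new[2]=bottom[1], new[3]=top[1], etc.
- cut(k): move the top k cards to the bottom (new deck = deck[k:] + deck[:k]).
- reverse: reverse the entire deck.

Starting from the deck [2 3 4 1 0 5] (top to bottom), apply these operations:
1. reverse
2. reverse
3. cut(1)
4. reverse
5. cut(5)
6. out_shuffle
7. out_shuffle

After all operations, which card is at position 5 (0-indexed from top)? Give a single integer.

Answer: 4

Derivation:
After op 1 (reverse): [5 0 1 4 3 2]
After op 2 (reverse): [2 3 4 1 0 5]
After op 3 (cut(1)): [3 4 1 0 5 2]
After op 4 (reverse): [2 5 0 1 4 3]
After op 5 (cut(5)): [3 2 5 0 1 4]
After op 6 (out_shuffle): [3 0 2 1 5 4]
After op 7 (out_shuffle): [3 1 0 5 2 4]
Position 5: card 4.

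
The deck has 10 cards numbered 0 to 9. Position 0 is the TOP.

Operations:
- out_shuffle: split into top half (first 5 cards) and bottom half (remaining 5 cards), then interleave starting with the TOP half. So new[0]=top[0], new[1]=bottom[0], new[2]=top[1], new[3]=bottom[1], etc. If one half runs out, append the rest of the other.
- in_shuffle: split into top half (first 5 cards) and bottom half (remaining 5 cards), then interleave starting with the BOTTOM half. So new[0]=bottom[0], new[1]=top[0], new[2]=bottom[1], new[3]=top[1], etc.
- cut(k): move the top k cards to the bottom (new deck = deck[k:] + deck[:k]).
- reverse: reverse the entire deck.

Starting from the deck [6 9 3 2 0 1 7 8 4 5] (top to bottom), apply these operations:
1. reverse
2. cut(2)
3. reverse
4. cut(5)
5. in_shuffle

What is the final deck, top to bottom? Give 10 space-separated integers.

Answer: 4 2 5 0 6 1 9 7 3 8

Derivation:
After op 1 (reverse): [5 4 8 7 1 0 2 3 9 6]
After op 2 (cut(2)): [8 7 1 0 2 3 9 6 5 4]
After op 3 (reverse): [4 5 6 9 3 2 0 1 7 8]
After op 4 (cut(5)): [2 0 1 7 8 4 5 6 9 3]
After op 5 (in_shuffle): [4 2 5 0 6 1 9 7 3 8]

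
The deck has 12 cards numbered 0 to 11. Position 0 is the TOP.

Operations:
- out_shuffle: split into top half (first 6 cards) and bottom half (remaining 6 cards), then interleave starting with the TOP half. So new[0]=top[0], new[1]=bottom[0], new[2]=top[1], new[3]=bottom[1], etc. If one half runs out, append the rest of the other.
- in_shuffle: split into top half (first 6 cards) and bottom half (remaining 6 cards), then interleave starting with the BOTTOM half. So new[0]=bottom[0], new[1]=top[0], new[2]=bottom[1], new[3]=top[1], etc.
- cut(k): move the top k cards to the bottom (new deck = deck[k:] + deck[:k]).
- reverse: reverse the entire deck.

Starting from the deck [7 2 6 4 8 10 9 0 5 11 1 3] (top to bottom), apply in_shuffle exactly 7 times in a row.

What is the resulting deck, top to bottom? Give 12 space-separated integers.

After op 1 (in_shuffle): [9 7 0 2 5 6 11 4 1 8 3 10]
After op 2 (in_shuffle): [11 9 4 7 1 0 8 2 3 5 10 6]
After op 3 (in_shuffle): [8 11 2 9 3 4 5 7 10 1 6 0]
After op 4 (in_shuffle): [5 8 7 11 10 2 1 9 6 3 0 4]
After op 5 (in_shuffle): [1 5 9 8 6 7 3 11 0 10 4 2]
After op 6 (in_shuffle): [3 1 11 5 0 9 10 8 4 6 2 7]
After op 7 (in_shuffle): [10 3 8 1 4 11 6 5 2 0 7 9]

Answer: 10 3 8 1 4 11 6 5 2 0 7 9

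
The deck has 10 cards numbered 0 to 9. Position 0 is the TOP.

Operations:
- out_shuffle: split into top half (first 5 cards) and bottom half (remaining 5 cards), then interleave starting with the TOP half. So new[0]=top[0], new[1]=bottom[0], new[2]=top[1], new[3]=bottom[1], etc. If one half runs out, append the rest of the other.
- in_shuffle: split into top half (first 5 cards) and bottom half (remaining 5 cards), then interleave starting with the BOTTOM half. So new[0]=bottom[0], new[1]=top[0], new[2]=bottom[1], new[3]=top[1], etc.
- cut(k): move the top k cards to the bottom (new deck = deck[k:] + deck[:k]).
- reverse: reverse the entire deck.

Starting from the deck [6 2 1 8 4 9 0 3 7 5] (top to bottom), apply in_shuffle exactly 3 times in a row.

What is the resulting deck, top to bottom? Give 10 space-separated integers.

Answer: 0 1 5 9 2 7 4 6 3 8

Derivation:
After op 1 (in_shuffle): [9 6 0 2 3 1 7 8 5 4]
After op 2 (in_shuffle): [1 9 7 6 8 0 5 2 4 3]
After op 3 (in_shuffle): [0 1 5 9 2 7 4 6 3 8]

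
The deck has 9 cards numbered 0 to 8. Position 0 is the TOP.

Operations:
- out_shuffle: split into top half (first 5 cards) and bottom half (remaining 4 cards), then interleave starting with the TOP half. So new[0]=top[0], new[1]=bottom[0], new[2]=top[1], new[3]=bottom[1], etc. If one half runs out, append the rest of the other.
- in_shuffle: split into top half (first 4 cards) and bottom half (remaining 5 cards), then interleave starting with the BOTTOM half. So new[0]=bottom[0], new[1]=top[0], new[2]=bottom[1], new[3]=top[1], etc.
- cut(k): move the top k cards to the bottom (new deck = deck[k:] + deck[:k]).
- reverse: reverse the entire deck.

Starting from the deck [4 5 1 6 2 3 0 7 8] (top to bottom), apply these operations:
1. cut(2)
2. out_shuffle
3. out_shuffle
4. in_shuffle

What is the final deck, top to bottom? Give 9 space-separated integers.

Answer: 6 1 5 4 8 7 0 3 2

Derivation:
After op 1 (cut(2)): [1 6 2 3 0 7 8 4 5]
After op 2 (out_shuffle): [1 7 6 8 2 4 3 5 0]
After op 3 (out_shuffle): [1 4 7 3 6 5 8 0 2]
After op 4 (in_shuffle): [6 1 5 4 8 7 0 3 2]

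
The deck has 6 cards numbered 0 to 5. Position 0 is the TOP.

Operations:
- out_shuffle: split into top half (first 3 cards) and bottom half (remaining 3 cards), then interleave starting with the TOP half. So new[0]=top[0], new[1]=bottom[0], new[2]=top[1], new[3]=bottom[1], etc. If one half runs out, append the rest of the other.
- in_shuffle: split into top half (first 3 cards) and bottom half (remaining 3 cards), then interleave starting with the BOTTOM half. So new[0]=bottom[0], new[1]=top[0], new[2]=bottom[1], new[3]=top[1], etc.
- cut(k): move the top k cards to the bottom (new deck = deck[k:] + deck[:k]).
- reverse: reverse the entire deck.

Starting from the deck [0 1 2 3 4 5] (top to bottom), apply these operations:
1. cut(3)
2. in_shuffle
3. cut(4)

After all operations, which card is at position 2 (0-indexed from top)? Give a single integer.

Answer: 0

Derivation:
After op 1 (cut(3)): [3 4 5 0 1 2]
After op 2 (in_shuffle): [0 3 1 4 2 5]
After op 3 (cut(4)): [2 5 0 3 1 4]
Position 2: card 0.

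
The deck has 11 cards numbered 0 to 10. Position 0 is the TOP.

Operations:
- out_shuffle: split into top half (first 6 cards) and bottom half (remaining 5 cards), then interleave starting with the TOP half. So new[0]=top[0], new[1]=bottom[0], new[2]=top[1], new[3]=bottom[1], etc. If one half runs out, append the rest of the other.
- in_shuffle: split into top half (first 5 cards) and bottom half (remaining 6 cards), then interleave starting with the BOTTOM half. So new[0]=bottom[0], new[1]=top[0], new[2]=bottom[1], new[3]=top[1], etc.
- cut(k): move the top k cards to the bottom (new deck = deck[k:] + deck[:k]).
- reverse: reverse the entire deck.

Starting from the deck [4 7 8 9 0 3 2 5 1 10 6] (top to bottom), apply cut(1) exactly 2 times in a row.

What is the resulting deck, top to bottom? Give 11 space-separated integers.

Answer: 8 9 0 3 2 5 1 10 6 4 7

Derivation:
After op 1 (cut(1)): [7 8 9 0 3 2 5 1 10 6 4]
After op 2 (cut(1)): [8 9 0 3 2 5 1 10 6 4 7]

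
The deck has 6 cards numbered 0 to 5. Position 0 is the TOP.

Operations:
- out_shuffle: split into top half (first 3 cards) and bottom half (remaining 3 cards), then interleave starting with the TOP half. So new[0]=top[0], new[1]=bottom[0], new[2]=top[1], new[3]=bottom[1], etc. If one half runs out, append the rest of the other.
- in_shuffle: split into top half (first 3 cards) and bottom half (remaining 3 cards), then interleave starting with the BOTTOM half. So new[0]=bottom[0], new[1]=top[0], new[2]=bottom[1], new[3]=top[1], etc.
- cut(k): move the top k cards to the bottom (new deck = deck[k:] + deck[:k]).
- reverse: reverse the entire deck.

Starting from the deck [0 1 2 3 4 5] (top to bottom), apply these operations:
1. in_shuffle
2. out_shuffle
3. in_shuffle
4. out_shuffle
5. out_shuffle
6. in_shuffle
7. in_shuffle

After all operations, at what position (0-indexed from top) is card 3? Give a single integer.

Answer: 5

Derivation:
After op 1 (in_shuffle): [3 0 4 1 5 2]
After op 2 (out_shuffle): [3 1 0 5 4 2]
After op 3 (in_shuffle): [5 3 4 1 2 0]
After op 4 (out_shuffle): [5 1 3 2 4 0]
After op 5 (out_shuffle): [5 2 1 4 3 0]
After op 6 (in_shuffle): [4 5 3 2 0 1]
After op 7 (in_shuffle): [2 4 0 5 1 3]
Card 3 is at position 5.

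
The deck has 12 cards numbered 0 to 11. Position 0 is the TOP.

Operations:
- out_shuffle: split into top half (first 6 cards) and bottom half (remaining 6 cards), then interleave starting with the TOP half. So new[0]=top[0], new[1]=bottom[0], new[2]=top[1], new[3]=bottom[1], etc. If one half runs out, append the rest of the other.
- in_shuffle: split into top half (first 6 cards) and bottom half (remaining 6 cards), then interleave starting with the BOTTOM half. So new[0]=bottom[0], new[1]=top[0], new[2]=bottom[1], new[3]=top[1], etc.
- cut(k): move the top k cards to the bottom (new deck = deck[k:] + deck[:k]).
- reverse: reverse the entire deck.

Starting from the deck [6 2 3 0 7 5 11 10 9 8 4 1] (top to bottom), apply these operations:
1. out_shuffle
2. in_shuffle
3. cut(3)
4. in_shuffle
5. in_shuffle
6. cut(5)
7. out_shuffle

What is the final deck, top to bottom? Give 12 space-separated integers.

After op 1 (out_shuffle): [6 11 2 10 3 9 0 8 7 4 5 1]
After op 2 (in_shuffle): [0 6 8 11 7 2 4 10 5 3 1 9]
After op 3 (cut(3)): [11 7 2 4 10 5 3 1 9 0 6 8]
After op 4 (in_shuffle): [3 11 1 7 9 2 0 4 6 10 8 5]
After op 5 (in_shuffle): [0 3 4 11 6 1 10 7 8 9 5 2]
After op 6 (cut(5)): [1 10 7 8 9 5 2 0 3 4 11 6]
After op 7 (out_shuffle): [1 2 10 0 7 3 8 4 9 11 5 6]

Answer: 1 2 10 0 7 3 8 4 9 11 5 6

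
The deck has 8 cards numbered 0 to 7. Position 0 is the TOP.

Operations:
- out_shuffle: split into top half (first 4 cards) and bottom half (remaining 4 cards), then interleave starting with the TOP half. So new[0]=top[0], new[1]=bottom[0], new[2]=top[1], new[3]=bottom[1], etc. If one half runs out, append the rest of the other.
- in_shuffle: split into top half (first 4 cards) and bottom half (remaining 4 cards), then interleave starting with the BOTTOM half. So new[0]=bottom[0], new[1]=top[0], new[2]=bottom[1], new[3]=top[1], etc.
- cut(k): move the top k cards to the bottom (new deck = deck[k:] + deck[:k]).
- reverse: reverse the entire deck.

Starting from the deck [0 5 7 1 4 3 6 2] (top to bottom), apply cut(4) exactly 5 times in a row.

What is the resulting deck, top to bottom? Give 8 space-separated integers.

Answer: 4 3 6 2 0 5 7 1

Derivation:
After op 1 (cut(4)): [4 3 6 2 0 5 7 1]
After op 2 (cut(4)): [0 5 7 1 4 3 6 2]
After op 3 (cut(4)): [4 3 6 2 0 5 7 1]
After op 4 (cut(4)): [0 5 7 1 4 3 6 2]
After op 5 (cut(4)): [4 3 6 2 0 5 7 1]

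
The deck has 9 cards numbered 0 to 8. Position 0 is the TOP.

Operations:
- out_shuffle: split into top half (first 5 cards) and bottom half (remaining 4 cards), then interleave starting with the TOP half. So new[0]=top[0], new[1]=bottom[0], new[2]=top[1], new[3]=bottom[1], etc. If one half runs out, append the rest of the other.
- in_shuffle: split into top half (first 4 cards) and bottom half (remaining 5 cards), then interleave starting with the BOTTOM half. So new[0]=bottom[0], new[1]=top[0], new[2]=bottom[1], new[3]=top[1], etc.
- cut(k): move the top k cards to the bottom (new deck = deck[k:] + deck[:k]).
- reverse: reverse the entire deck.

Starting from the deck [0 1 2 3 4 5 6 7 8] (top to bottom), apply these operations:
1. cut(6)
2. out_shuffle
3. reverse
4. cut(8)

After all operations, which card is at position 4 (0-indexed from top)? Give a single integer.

Answer: 4

Derivation:
After op 1 (cut(6)): [6 7 8 0 1 2 3 4 5]
After op 2 (out_shuffle): [6 2 7 3 8 4 0 5 1]
After op 3 (reverse): [1 5 0 4 8 3 7 2 6]
After op 4 (cut(8)): [6 1 5 0 4 8 3 7 2]
Position 4: card 4.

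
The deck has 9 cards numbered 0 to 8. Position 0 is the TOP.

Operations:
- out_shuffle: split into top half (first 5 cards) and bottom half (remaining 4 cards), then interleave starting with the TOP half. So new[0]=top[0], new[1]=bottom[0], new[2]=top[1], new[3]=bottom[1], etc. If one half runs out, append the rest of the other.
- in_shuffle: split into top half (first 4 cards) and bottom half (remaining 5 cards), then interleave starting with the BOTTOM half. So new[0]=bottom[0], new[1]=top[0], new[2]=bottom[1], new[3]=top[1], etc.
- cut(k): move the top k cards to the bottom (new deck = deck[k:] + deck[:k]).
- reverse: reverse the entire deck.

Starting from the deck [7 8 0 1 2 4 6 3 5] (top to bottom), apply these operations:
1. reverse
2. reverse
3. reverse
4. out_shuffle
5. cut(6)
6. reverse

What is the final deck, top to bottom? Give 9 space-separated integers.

Answer: 8 6 0 3 1 5 2 7 4

Derivation:
After op 1 (reverse): [5 3 6 4 2 1 0 8 7]
After op 2 (reverse): [7 8 0 1 2 4 6 3 5]
After op 3 (reverse): [5 3 6 4 2 1 0 8 7]
After op 4 (out_shuffle): [5 1 3 0 6 8 4 7 2]
After op 5 (cut(6)): [4 7 2 5 1 3 0 6 8]
After op 6 (reverse): [8 6 0 3 1 5 2 7 4]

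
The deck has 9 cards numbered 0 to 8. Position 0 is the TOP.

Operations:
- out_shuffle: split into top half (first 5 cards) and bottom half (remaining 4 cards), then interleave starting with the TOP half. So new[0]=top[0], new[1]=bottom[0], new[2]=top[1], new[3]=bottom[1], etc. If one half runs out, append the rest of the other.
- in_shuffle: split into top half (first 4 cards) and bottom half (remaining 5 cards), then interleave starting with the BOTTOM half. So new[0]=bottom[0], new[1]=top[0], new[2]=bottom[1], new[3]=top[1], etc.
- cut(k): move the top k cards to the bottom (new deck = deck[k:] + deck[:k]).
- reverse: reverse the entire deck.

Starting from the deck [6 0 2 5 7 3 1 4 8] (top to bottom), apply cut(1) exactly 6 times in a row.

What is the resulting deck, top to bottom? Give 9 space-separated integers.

Answer: 1 4 8 6 0 2 5 7 3

Derivation:
After op 1 (cut(1)): [0 2 5 7 3 1 4 8 6]
After op 2 (cut(1)): [2 5 7 3 1 4 8 6 0]
After op 3 (cut(1)): [5 7 3 1 4 8 6 0 2]
After op 4 (cut(1)): [7 3 1 4 8 6 0 2 5]
After op 5 (cut(1)): [3 1 4 8 6 0 2 5 7]
After op 6 (cut(1)): [1 4 8 6 0 2 5 7 3]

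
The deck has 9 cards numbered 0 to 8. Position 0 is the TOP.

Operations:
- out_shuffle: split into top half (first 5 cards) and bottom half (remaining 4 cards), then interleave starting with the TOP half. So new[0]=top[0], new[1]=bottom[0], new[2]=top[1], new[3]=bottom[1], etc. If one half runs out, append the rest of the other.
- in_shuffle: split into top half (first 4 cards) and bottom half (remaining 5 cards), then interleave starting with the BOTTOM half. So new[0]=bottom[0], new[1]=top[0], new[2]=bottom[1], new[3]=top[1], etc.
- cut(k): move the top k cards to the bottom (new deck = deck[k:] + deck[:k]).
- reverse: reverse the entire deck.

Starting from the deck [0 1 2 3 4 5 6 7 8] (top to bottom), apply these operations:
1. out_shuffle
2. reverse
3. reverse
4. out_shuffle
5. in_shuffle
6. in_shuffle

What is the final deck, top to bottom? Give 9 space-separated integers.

After op 1 (out_shuffle): [0 5 1 6 2 7 3 8 4]
After op 2 (reverse): [4 8 3 7 2 6 1 5 0]
After op 3 (reverse): [0 5 1 6 2 7 3 8 4]
After op 4 (out_shuffle): [0 7 5 3 1 8 6 4 2]
After op 5 (in_shuffle): [1 0 8 7 6 5 4 3 2]
After op 6 (in_shuffle): [6 1 5 0 4 8 3 7 2]

Answer: 6 1 5 0 4 8 3 7 2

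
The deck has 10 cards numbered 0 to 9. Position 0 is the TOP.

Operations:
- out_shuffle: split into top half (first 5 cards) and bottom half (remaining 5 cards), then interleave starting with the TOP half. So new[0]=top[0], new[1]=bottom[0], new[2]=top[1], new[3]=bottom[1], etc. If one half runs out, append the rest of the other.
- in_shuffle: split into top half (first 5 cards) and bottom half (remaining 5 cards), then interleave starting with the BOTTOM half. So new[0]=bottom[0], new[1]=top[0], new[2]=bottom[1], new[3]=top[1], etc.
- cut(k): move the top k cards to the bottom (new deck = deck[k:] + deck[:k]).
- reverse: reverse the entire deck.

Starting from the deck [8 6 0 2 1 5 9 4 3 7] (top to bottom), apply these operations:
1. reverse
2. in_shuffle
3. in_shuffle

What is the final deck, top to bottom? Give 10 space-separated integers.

Answer: 4 1 6 7 9 2 8 3 5 0

Derivation:
After op 1 (reverse): [7 3 4 9 5 1 2 0 6 8]
After op 2 (in_shuffle): [1 7 2 3 0 4 6 9 8 5]
After op 3 (in_shuffle): [4 1 6 7 9 2 8 3 5 0]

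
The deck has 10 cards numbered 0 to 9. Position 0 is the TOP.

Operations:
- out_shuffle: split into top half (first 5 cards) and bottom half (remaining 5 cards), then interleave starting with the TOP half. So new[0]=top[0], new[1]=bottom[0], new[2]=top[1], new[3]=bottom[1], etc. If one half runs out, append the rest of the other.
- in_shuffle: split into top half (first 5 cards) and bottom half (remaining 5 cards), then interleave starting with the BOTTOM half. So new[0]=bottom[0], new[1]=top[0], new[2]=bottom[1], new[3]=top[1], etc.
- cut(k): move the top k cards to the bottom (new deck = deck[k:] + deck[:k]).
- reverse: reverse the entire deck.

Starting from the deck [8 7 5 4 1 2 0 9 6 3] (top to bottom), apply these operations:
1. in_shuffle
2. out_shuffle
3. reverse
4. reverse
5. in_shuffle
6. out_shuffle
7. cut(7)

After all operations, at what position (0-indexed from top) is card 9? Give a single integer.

Answer: 6

Derivation:
After op 1 (in_shuffle): [2 8 0 7 9 5 6 4 3 1]
After op 2 (out_shuffle): [2 5 8 6 0 4 7 3 9 1]
After op 3 (reverse): [1 9 3 7 4 0 6 8 5 2]
After op 4 (reverse): [2 5 8 6 0 4 7 3 9 1]
After op 5 (in_shuffle): [4 2 7 5 3 8 9 6 1 0]
After op 6 (out_shuffle): [4 8 2 9 7 6 5 1 3 0]
After op 7 (cut(7)): [1 3 0 4 8 2 9 7 6 5]
Card 9 is at position 6.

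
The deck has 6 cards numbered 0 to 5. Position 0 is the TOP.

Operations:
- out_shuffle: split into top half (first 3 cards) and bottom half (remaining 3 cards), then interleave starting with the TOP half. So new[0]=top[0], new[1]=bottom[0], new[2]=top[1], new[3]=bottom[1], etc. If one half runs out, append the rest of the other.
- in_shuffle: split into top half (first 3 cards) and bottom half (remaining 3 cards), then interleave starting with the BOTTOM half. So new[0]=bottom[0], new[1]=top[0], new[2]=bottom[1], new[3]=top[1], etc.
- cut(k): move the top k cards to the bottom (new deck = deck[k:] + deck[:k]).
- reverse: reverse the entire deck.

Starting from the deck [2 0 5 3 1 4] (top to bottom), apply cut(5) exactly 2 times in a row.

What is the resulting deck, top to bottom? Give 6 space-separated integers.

After op 1 (cut(5)): [4 2 0 5 3 1]
After op 2 (cut(5)): [1 4 2 0 5 3]

Answer: 1 4 2 0 5 3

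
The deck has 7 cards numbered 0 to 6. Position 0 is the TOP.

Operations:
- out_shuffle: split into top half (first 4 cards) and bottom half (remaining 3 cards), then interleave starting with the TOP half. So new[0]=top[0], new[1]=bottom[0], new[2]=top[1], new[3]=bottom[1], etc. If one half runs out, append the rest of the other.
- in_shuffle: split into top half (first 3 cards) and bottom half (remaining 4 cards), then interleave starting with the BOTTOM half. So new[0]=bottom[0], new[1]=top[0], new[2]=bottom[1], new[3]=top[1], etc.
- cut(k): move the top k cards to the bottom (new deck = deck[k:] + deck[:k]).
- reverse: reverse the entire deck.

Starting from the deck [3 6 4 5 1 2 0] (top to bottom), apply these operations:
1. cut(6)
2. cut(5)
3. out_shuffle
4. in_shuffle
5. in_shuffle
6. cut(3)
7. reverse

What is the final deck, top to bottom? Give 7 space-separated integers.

Answer: 5 4 6 3 0 2 1

Derivation:
After op 1 (cut(6)): [0 3 6 4 5 1 2]
After op 2 (cut(5)): [1 2 0 3 6 4 5]
After op 3 (out_shuffle): [1 6 2 4 0 5 3]
After op 4 (in_shuffle): [4 1 0 6 5 2 3]
After op 5 (in_shuffle): [6 4 5 1 2 0 3]
After op 6 (cut(3)): [1 2 0 3 6 4 5]
After op 7 (reverse): [5 4 6 3 0 2 1]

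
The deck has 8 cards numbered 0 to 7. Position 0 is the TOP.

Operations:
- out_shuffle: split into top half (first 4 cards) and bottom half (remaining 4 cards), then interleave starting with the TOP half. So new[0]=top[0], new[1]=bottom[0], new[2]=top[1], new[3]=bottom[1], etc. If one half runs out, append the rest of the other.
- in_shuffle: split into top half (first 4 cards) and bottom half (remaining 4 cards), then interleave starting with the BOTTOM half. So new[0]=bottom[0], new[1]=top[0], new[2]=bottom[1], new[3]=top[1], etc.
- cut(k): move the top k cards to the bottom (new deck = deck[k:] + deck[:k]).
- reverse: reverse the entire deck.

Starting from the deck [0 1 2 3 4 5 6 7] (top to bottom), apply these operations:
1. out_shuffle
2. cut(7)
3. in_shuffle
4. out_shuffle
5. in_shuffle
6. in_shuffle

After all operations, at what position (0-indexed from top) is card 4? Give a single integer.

After op 1 (out_shuffle): [0 4 1 5 2 6 3 7]
After op 2 (cut(7)): [7 0 4 1 5 2 6 3]
After op 3 (in_shuffle): [5 7 2 0 6 4 3 1]
After op 4 (out_shuffle): [5 6 7 4 2 3 0 1]
After op 5 (in_shuffle): [2 5 3 6 0 7 1 4]
After op 6 (in_shuffle): [0 2 7 5 1 3 4 6]
Card 4 is at position 6.

Answer: 6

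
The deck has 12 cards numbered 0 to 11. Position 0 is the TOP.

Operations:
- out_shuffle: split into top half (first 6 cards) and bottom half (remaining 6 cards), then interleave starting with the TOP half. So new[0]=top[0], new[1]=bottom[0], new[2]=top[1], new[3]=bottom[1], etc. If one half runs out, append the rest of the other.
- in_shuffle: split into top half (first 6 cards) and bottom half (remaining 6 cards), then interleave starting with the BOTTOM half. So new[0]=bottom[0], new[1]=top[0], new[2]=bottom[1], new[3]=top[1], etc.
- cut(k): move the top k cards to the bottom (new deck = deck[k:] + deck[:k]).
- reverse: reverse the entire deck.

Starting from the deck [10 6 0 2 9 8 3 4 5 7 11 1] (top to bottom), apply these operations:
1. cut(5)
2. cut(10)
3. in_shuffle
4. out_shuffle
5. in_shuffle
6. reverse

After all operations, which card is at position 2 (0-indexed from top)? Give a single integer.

Answer: 11

Derivation:
After op 1 (cut(5)): [8 3 4 5 7 11 1 10 6 0 2 9]
After op 2 (cut(10)): [2 9 8 3 4 5 7 11 1 10 6 0]
After op 3 (in_shuffle): [7 2 11 9 1 8 10 3 6 4 0 5]
After op 4 (out_shuffle): [7 10 2 3 11 6 9 4 1 0 8 5]
After op 5 (in_shuffle): [9 7 4 10 1 2 0 3 8 11 5 6]
After op 6 (reverse): [6 5 11 8 3 0 2 1 10 4 7 9]
Position 2: card 11.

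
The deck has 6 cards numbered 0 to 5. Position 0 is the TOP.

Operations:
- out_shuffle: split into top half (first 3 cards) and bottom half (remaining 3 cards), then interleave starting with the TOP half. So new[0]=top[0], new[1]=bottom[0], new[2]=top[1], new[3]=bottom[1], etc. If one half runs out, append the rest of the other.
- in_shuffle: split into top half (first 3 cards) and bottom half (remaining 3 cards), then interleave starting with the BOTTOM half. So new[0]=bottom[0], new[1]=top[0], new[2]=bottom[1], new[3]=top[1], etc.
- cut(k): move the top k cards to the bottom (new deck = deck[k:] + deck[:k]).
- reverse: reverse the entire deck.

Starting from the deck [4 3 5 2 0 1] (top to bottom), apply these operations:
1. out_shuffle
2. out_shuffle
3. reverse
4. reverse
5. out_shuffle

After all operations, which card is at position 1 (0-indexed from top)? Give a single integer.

Answer: 5

Derivation:
After op 1 (out_shuffle): [4 2 3 0 5 1]
After op 2 (out_shuffle): [4 0 2 5 3 1]
After op 3 (reverse): [1 3 5 2 0 4]
After op 4 (reverse): [4 0 2 5 3 1]
After op 5 (out_shuffle): [4 5 0 3 2 1]
Position 1: card 5.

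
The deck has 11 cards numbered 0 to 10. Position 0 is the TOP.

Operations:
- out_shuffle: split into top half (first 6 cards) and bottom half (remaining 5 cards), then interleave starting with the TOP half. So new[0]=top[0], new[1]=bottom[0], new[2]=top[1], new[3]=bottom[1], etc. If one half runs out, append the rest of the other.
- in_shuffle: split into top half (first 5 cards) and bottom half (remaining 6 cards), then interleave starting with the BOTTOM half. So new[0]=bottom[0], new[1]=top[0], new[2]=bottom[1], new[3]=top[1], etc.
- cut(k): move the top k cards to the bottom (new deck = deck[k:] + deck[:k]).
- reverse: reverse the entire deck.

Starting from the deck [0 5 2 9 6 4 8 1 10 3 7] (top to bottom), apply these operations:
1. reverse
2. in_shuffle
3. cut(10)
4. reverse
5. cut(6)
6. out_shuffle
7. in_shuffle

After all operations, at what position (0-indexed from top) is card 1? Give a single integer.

After op 1 (reverse): [7 3 10 1 8 4 6 9 2 5 0]
After op 2 (in_shuffle): [4 7 6 3 9 10 2 1 5 8 0]
After op 3 (cut(10)): [0 4 7 6 3 9 10 2 1 5 8]
After op 4 (reverse): [8 5 1 2 10 9 3 6 7 4 0]
After op 5 (cut(6)): [3 6 7 4 0 8 5 1 2 10 9]
After op 6 (out_shuffle): [3 5 6 1 7 2 4 10 0 9 8]
After op 7 (in_shuffle): [2 3 4 5 10 6 0 1 9 7 8]
Card 1 is at position 7.

Answer: 7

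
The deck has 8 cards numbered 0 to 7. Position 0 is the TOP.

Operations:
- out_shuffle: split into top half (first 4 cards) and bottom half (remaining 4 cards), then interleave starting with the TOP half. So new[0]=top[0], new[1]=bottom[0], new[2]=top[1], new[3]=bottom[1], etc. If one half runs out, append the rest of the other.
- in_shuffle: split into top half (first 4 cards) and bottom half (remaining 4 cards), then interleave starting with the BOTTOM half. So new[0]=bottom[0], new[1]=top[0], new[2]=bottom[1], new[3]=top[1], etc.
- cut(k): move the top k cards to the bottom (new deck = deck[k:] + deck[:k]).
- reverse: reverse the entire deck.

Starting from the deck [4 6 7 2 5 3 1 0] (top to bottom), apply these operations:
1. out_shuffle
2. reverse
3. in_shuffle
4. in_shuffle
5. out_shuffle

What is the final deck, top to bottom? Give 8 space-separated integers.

After op 1 (out_shuffle): [4 5 6 3 7 1 2 0]
After op 2 (reverse): [0 2 1 7 3 6 5 4]
After op 3 (in_shuffle): [3 0 6 2 5 1 4 7]
After op 4 (in_shuffle): [5 3 1 0 4 6 7 2]
After op 5 (out_shuffle): [5 4 3 6 1 7 0 2]

Answer: 5 4 3 6 1 7 0 2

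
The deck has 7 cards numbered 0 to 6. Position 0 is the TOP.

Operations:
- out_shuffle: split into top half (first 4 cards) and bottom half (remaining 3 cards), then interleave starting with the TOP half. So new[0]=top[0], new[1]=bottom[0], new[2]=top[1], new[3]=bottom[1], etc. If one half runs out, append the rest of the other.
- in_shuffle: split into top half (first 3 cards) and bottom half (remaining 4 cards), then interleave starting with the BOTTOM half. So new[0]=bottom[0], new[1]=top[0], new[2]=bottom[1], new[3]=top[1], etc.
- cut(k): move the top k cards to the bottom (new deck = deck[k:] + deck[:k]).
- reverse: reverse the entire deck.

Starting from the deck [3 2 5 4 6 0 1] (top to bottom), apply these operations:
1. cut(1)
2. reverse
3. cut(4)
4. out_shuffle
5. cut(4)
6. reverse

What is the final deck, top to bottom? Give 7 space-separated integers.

Answer: 0 5 1 4 3 6 2

Derivation:
After op 1 (cut(1)): [2 5 4 6 0 1 3]
After op 2 (reverse): [3 1 0 6 4 5 2]
After op 3 (cut(4)): [4 5 2 3 1 0 6]
After op 4 (out_shuffle): [4 1 5 0 2 6 3]
After op 5 (cut(4)): [2 6 3 4 1 5 0]
After op 6 (reverse): [0 5 1 4 3 6 2]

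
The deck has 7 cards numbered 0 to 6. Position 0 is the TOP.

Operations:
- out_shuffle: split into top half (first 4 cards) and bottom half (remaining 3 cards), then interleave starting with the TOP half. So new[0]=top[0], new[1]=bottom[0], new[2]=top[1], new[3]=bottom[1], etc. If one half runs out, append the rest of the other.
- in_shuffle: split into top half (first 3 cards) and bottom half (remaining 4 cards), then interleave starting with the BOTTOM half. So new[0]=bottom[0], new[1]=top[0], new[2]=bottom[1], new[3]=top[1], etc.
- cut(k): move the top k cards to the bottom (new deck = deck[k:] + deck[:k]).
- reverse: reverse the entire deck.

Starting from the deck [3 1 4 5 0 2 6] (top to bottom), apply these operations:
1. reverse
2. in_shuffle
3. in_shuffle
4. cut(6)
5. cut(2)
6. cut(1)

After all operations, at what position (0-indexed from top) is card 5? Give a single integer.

After op 1 (reverse): [6 2 0 5 4 1 3]
After op 2 (in_shuffle): [5 6 4 2 1 0 3]
After op 3 (in_shuffle): [2 5 1 6 0 4 3]
After op 4 (cut(6)): [3 2 5 1 6 0 4]
After op 5 (cut(2)): [5 1 6 0 4 3 2]
After op 6 (cut(1)): [1 6 0 4 3 2 5]
Card 5 is at position 6.

Answer: 6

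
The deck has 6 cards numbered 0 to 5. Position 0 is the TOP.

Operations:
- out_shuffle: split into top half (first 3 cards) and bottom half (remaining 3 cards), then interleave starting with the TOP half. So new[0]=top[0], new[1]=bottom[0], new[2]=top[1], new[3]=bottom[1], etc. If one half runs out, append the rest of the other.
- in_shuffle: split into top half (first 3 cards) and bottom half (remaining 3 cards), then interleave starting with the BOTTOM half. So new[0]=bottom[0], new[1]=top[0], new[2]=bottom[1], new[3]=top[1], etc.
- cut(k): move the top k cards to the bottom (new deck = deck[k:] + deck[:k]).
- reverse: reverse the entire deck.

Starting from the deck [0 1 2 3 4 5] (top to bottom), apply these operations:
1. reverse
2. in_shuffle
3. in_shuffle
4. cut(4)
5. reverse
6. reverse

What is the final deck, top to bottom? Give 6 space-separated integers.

Answer: 3 1 4 2 0 5

Derivation:
After op 1 (reverse): [5 4 3 2 1 0]
After op 2 (in_shuffle): [2 5 1 4 0 3]
After op 3 (in_shuffle): [4 2 0 5 3 1]
After op 4 (cut(4)): [3 1 4 2 0 5]
After op 5 (reverse): [5 0 2 4 1 3]
After op 6 (reverse): [3 1 4 2 0 5]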